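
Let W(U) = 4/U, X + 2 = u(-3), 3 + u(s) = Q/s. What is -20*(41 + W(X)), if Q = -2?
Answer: -10420/13 ≈ -801.54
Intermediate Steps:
u(s) = -3 - 2/s
X = -13/3 (X = -2 + (-3 - 2/(-3)) = -2 + (-3 - 2*(-1/3)) = -2 + (-3 + 2/3) = -2 - 7/3 = -13/3 ≈ -4.3333)
-20*(41 + W(X)) = -20*(41 + 4/(-13/3)) = -20*(41 + 4*(-3/13)) = -20*(41 - 12/13) = -20*521/13 = -10420/13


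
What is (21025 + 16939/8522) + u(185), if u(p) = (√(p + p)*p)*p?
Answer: 179191989/8522 + 34225*√370 ≈ 6.7936e+5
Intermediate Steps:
u(p) = √2*p^(5/2) (u(p) = (√(2*p)*p)*p = ((√2*√p)*p)*p = (√2*p^(3/2))*p = √2*p^(5/2))
(21025 + 16939/8522) + u(185) = (21025 + 16939/8522) + √2*185^(5/2) = (21025 + 16939*(1/8522)) + √2*(34225*√185) = (21025 + 16939/8522) + 34225*√370 = 179191989/8522 + 34225*√370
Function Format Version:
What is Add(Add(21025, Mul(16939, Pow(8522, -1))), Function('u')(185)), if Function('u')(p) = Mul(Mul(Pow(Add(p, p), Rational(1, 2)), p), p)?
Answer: Add(Rational(179191989, 8522), Mul(34225, Pow(370, Rational(1, 2)))) ≈ 6.7936e+5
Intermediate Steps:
Function('u')(p) = Mul(Pow(2, Rational(1, 2)), Pow(p, Rational(5, 2))) (Function('u')(p) = Mul(Mul(Pow(Mul(2, p), Rational(1, 2)), p), p) = Mul(Mul(Mul(Pow(2, Rational(1, 2)), Pow(p, Rational(1, 2))), p), p) = Mul(Mul(Pow(2, Rational(1, 2)), Pow(p, Rational(3, 2))), p) = Mul(Pow(2, Rational(1, 2)), Pow(p, Rational(5, 2))))
Add(Add(21025, Mul(16939, Pow(8522, -1))), Function('u')(185)) = Add(Add(21025, Mul(16939, Pow(8522, -1))), Mul(Pow(2, Rational(1, 2)), Pow(185, Rational(5, 2)))) = Add(Add(21025, Mul(16939, Rational(1, 8522))), Mul(Pow(2, Rational(1, 2)), Mul(34225, Pow(185, Rational(1, 2))))) = Add(Add(21025, Rational(16939, 8522)), Mul(34225, Pow(370, Rational(1, 2)))) = Add(Rational(179191989, 8522), Mul(34225, Pow(370, Rational(1, 2))))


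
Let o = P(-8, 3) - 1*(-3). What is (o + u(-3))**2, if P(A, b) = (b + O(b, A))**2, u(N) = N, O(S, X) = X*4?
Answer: 707281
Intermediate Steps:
O(S, X) = 4*X
P(A, b) = (b + 4*A)**2
o = 844 (o = (3 + 4*(-8))**2 - 1*(-3) = (3 - 32)**2 + 3 = (-29)**2 + 3 = 841 + 3 = 844)
(o + u(-3))**2 = (844 - 3)**2 = 841**2 = 707281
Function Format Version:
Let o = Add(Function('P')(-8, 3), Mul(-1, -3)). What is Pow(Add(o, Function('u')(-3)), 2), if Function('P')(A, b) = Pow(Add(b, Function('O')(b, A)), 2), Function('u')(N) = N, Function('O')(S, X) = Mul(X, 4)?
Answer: 707281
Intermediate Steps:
Function('O')(S, X) = Mul(4, X)
Function('P')(A, b) = Pow(Add(b, Mul(4, A)), 2)
o = 844 (o = Add(Pow(Add(3, Mul(4, -8)), 2), Mul(-1, -3)) = Add(Pow(Add(3, -32), 2), 3) = Add(Pow(-29, 2), 3) = Add(841, 3) = 844)
Pow(Add(o, Function('u')(-3)), 2) = Pow(Add(844, -3), 2) = Pow(841, 2) = 707281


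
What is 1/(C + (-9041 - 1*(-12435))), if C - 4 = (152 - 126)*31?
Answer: 1/4204 ≈ 0.00023787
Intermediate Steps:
C = 810 (C = 4 + (152 - 126)*31 = 4 + 26*31 = 4 + 806 = 810)
1/(C + (-9041 - 1*(-12435))) = 1/(810 + (-9041 - 1*(-12435))) = 1/(810 + (-9041 + 12435)) = 1/(810 + 3394) = 1/4204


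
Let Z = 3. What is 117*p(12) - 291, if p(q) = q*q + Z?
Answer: 16908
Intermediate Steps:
p(q) = 3 + q**2 (p(q) = q*q + 3 = q**2 + 3 = 3 + q**2)
117*p(12) - 291 = 117*(3 + 12**2) - 291 = 117*(3 + 144) - 291 = 117*147 - 291 = 17199 - 291 = 16908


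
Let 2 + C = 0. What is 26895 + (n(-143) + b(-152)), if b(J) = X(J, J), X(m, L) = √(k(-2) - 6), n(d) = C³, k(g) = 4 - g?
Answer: 26887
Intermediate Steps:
C = -2 (C = -2 + 0 = -2)
n(d) = -8 (n(d) = (-2)³ = -8)
X(m, L) = 0 (X(m, L) = √((4 - 1*(-2)) - 6) = √((4 + 2) - 6) = √(6 - 6) = √0 = 0)
b(J) = 0
26895 + (n(-143) + b(-152)) = 26895 + (-8 + 0) = 26895 - 8 = 26887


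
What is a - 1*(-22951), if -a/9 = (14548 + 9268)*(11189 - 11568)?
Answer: 81259327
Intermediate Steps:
a = 81236376 (a = -9*(14548 + 9268)*(11189 - 11568) = -214344*(-379) = -9*(-9026264) = 81236376)
a - 1*(-22951) = 81236376 - 1*(-22951) = 81236376 + 22951 = 81259327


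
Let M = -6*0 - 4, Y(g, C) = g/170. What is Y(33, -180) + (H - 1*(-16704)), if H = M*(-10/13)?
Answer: 36923069/2210 ≈ 16707.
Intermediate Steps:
Y(g, C) = g/170 (Y(g, C) = g*(1/170) = g/170)
M = -4 (M = 0 - 4 = -4)
H = 40/13 (H = -(-40)/13 = -4*(-10/13) = 40/13 ≈ 3.0769)
Y(33, -180) + (H - 1*(-16704)) = (1/170)*33 + (40/13 - 1*(-16704)) = 33/170 + (40/13 + 16704) = 33/170 + 217192/13 = 36923069/2210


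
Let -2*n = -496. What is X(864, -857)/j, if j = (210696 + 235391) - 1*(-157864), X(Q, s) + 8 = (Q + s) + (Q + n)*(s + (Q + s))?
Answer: -315067/201317 ≈ -1.5650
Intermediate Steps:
n = 248 (n = -½*(-496) = 248)
X(Q, s) = -8 + Q + s + (248 + Q)*(Q + 2*s) (X(Q, s) = -8 + ((Q + s) + (Q + 248)*(s + (Q + s))) = -8 + ((Q + s) + (248 + Q)*(Q + 2*s)) = -8 + (Q + s + (248 + Q)*(Q + 2*s)) = -8 + Q + s + (248 + Q)*(Q + 2*s))
j = 603951 (j = 446087 + 157864 = 603951)
X(864, -857)/j = (-8 + 864² + 249*864 + 497*(-857) + 2*864*(-857))/603951 = (-8 + 746496 + 215136 - 425929 - 1480896)*(1/603951) = -945201*1/603951 = -315067/201317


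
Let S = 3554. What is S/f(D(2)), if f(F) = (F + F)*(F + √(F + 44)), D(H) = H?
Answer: -1777/42 + 1777*√46/84 ≈ 101.17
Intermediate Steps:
f(F) = 2*F*(F + √(44 + F)) (f(F) = (2*F)*(F + √(44 + F)) = 2*F*(F + √(44 + F)))
S/f(D(2)) = 3554/((2*2*(2 + √(44 + 2)))) = 3554/((2*2*(2 + √46))) = 3554/(8 + 4*√46)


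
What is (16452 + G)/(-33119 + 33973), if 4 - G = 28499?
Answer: -12043/854 ≈ -14.102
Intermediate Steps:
G = -28495 (G = 4 - 1*28499 = 4 - 28499 = -28495)
(16452 + G)/(-33119 + 33973) = (16452 - 28495)/(-33119 + 33973) = -12043/854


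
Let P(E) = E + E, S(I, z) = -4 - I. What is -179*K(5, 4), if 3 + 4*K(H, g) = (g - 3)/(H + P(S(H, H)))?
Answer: 1790/13 ≈ 137.69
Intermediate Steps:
P(E) = 2*E
K(H, g) = -3/4 + (-3 + g)/(4*(-8 - H)) (K(H, g) = -3/4 + ((g - 3)/(H + 2*(-4 - H)))/4 = -3/4 + ((-3 + g)/(H + (-8 - 2*H)))/4 = -3/4 + ((-3 + g)/(-8 - H))/4 = -3/4 + (-3 + g)/(4*(-8 - H)))
-179*K(5, 4) = -179*(21 + 4 + 3*5)/(4*(-8 - 1*5)) = -179*(21 + 4 + 15)/(4*(-8 - 5)) = -179*40/(4*(-13)) = -179*(-1)*40/(4*13) = -179*(-10/13) = 1790/13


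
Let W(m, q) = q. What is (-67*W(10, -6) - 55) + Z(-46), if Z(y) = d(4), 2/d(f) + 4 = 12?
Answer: 1389/4 ≈ 347.25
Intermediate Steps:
d(f) = ¼ (d(f) = 2/(-4 + 12) = 2/8 = 2*(⅛) = ¼)
Z(y) = ¼
(-67*W(10, -6) - 55) + Z(-46) = (-67*(-6) - 55) + ¼ = (402 - 55) + ¼ = 347 + ¼ = 1389/4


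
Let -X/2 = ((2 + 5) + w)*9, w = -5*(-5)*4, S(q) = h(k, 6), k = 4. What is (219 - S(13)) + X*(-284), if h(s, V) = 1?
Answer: 547202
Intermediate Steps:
S(q) = 1
w = 100 (w = 25*4 = 100)
X = -1926 (X = -2*((2 + 5) + 100)*9 = -2*(7 + 100)*9 = -214*9 = -2*963 = -1926)
(219 - S(13)) + X*(-284) = (219 - 1*1) - 1926*(-284) = (219 - 1) + 546984 = 218 + 546984 = 547202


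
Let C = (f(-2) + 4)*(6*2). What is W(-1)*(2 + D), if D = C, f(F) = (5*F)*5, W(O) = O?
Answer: 550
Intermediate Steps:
f(F) = 25*F
C = -552 (C = (25*(-2) + 4)*(6*2) = (-50 + 4)*12 = -46*12 = -552)
D = -552
W(-1)*(2 + D) = -(2 - 552) = -1*(-550) = 550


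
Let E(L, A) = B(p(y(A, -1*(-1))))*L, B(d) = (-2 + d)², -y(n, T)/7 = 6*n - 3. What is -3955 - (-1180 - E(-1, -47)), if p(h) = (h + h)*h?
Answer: -63362364165079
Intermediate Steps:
y(n, T) = 21 - 42*n (y(n, T) = -7*(6*n - 3) = -7*(-3 + 6*n) = 21 - 42*n)
p(h) = 2*h² (p(h) = (2*h)*h = 2*h²)
E(L, A) = L*(-2 + 2*(21 - 42*A)²)² (E(L, A) = (-2 + 2*(21 - 42*A)²)²*L = L*(-2 + 2*(21 - 42*A)²)²)
-3955 - (-1180 - E(-1, -47)) = -3955 - (-1180 - 4*(-1)*(-1 + 441*(-1 + 2*(-47))²)²) = -3955 - (-1180 - 4*(-1)*(-1 + 441*(-1 - 94)²)²) = -3955 - (-1180 - 4*(-1)*(-1 + 441*(-95)²)²) = -3955 - (-1180 - 4*(-1)*(-1 + 441*9025)²) = -3955 - (-1180 - 4*(-1)*(-1 + 3980025)²) = -3955 - (-1180 - 4*(-1)*3980024²) = -3955 - (-1180 - 4*(-1)*15840591040576) = -3955 - (-1180 - 1*(-63362364162304)) = -3955 - (-1180 + 63362364162304) = -3955 - 1*63362364161124 = -3955 - 63362364161124 = -63362364165079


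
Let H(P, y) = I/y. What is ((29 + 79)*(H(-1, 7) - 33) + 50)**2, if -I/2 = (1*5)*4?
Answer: 836250724/49 ≈ 1.7066e+7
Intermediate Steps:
I = -40 (I = -2*1*5*4 = -10*4 = -2*20 = -40)
H(P, y) = -40/y
((29 + 79)*(H(-1, 7) - 33) + 50)**2 = ((29 + 79)*(-40/7 - 33) + 50)**2 = (108*(-40*1/7 - 33) + 50)**2 = (108*(-40/7 - 33) + 50)**2 = (108*(-271/7) + 50)**2 = (-29268/7 + 50)**2 = (-28918/7)**2 = 836250724/49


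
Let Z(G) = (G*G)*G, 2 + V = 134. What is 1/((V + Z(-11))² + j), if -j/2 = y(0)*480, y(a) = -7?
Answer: 1/1444321 ≈ 6.9237e-7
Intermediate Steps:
V = 132 (V = -2 + 134 = 132)
j = 6720 (j = -(-14)*480 = -2*(-3360) = 6720)
Z(G) = G³ (Z(G) = G²*G = G³)
1/((V + Z(-11))² + j) = 1/((132 + (-11)³)² + 6720) = 1/((132 - 1331)² + 6720) = 1/((-1199)² + 6720) = 1/(1437601 + 6720) = 1/1444321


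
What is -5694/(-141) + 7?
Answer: 2227/47 ≈ 47.383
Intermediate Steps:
-5694/(-141) + 7 = -5694*(-1)/141 + 7 = -146*(-13/47) + 7 = 1898/47 + 7 = 2227/47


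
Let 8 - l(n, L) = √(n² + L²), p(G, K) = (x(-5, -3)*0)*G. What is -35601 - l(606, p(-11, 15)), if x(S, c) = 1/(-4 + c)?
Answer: -35003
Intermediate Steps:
p(G, K) = 0 (p(G, K) = (0/(-4 - 3))*G = (0/(-7))*G = (-⅐*0)*G = 0*G = 0)
l(n, L) = 8 - √(L² + n²) (l(n, L) = 8 - √(n² + L²) = 8 - √(L² + n²))
-35601 - l(606, p(-11, 15)) = -35601 - (8 - √(0² + 606²)) = -35601 - (8 - √(0 + 367236)) = -35601 - (8 - √367236) = -35601 - (8 - 1*606) = -35601 - (8 - 606) = -35601 - 1*(-598) = -35601 + 598 = -35003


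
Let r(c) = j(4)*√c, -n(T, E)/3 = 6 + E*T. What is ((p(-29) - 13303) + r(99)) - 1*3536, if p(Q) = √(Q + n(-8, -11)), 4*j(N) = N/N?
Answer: -16839 + 3*√11/4 + I*√311 ≈ -16837.0 + 17.635*I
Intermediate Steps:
n(T, E) = -18 - 3*E*T (n(T, E) = -3*(6 + E*T) = -18 - 3*E*T)
j(N) = ¼ (j(N) = (N/N)/4 = (¼)*1 = ¼)
p(Q) = √(-282 + Q) (p(Q) = √(Q + (-18 - 3*(-11)*(-8))) = √(Q + (-18 - 264)) = √(Q - 282) = √(-282 + Q))
r(c) = √c/4
((p(-29) - 13303) + r(99)) - 1*3536 = ((√(-282 - 29) - 13303) + √99/4) - 1*3536 = ((√(-311) - 13303) + (3*√11)/4) - 3536 = ((I*√311 - 13303) + 3*√11/4) - 3536 = ((-13303 + I*√311) + 3*√11/4) - 3536 = (-13303 + 3*√11/4 + I*√311) - 3536 = -16839 + 3*√11/4 + I*√311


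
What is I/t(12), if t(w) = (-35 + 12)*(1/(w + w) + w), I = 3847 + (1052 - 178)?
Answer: -113304/6647 ≈ -17.046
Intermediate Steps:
I = 4721 (I = 3847 + 874 = 4721)
t(w) = -23*w - 23/(2*w) (t(w) = -23*(1/(2*w) + w) = -23*(w + 1/(2*w)) = -23*w - 23/(2*w))
I/t(12) = 4721/(-23*12 - 23/2/12) = 4721/(-276 - 23/2*1/12) = 4721/(-276 - 23/24) = 4721/(-6647/24) = 4721*(-24/6647) = -113304/6647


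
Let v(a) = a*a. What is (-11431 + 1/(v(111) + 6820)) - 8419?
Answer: -379948849/19141 ≈ -19850.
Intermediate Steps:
v(a) = a²
(-11431 + 1/(v(111) + 6820)) - 8419 = (-11431 + 1/(111² + 6820)) - 8419 = (-11431 + 1/(12321 + 6820)) - 8419 = (-11431 + 1/19141) - 8419 = -218800770/19141 - 8419 = -379948849/19141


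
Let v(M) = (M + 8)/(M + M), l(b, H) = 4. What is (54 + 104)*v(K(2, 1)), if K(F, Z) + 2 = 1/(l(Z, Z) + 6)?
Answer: -4819/19 ≈ -253.63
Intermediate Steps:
K(F, Z) = -19/10 (K(F, Z) = -2 + 1/(4 + 6) = -2 + 1/10 = -2 + ⅒ = -19/10)
v(M) = (8 + M)/(2*M) (v(M) = (8 + M)/((2*M)) = (8 + M)*(1/(2*M)) = (8 + M)/(2*M))
(54 + 104)*v(K(2, 1)) = (54 + 104)*((8 - 19/10)/(2*(-19/10))) = 158*((½)*(-10/19)*(61/10)) = 158*(-61/38) = -4819/19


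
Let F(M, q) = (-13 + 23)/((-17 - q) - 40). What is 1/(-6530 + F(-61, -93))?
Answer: -18/117535 ≈ -0.00015315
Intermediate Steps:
F(M, q) = 10/(-57 - q)
1/(-6530 + F(-61, -93)) = 1/(-6530 - 10/(57 - 93)) = 1/(-6530 - 10/(-36)) = 1/(-6530 - 10*(-1/36)) = 1/(-6530 + 5/18) = 1/(-117535/18) = -18/117535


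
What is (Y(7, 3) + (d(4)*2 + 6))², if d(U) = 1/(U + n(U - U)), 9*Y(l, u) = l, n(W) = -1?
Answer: 4489/81 ≈ 55.420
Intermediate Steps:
Y(l, u) = l/9
d(U) = 1/(-1 + U) (d(U) = 1/(U - 1) = 1/(-1 + U))
(Y(7, 3) + (d(4)*2 + 6))² = ((⅑)*7 + (2/(-1 + 4) + 6))² = (7/9 + (2/3 + 6))² = (7/9 + ((⅓)*2 + 6))² = (7/9 + (⅔ + 6))² = (7/9 + 20/3)² = (67/9)² = 4489/81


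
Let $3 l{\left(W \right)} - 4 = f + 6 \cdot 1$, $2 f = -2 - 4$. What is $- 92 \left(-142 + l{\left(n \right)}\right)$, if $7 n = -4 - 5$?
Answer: $\frac{38548}{3} \approx 12849.0$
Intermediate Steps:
$f = -3$ ($f = \frac{-2 - 4}{2} = \frac{1}{2} \left(-6\right) = -3$)
$n = - \frac{9}{7}$ ($n = \frac{-4 - 5}{7} = \frac{1}{7} \left(-9\right) = - \frac{9}{7} \approx -1.2857$)
$l{\left(W \right)} = \frac{7}{3}$ ($l{\left(W \right)} = \frac{4}{3} + \frac{-3 + 6 \cdot 1}{3} = \frac{4}{3} + \frac{-3 + 6}{3} = \frac{4}{3} + \frac{1}{3} \cdot 3 = \frac{4}{3} + 1 = \frac{7}{3}$)
$- 92 \left(-142 + l{\left(n \right)}\right) = - 92 \left(-142 + \frac{7}{3}\right) = \left(-92\right) \left(- \frac{419}{3}\right) = \frac{38548}{3}$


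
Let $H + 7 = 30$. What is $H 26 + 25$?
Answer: $623$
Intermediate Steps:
$H = 23$ ($H = -7 + 30 = 23$)
$H 26 + 25 = 23 \cdot 26 + 25 = 598 + 25 = 623$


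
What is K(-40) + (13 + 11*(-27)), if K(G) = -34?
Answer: -318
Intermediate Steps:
K(-40) + (13 + 11*(-27)) = -34 + (13 + 11*(-27)) = -34 + (13 - 297) = -34 - 284 = -318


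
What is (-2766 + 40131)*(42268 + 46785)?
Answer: 3327465345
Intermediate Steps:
(-2766 + 40131)*(42268 + 46785) = 37365*89053 = 3327465345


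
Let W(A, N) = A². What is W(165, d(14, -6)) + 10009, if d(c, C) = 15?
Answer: 37234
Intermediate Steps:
W(165, d(14, -6)) + 10009 = 165² + 10009 = 27225 + 10009 = 37234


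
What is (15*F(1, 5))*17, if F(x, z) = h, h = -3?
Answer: -765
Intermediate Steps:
F(x, z) = -3
(15*F(1, 5))*17 = (15*(-3))*17 = -45*17 = -765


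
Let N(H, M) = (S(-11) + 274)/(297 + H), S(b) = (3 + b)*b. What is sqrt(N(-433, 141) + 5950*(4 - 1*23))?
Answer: 29*I*sqrt(155397)/34 ≈ 336.23*I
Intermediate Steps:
S(b) = b*(3 + b)
N(H, M) = 362/(297 + H) (N(H, M) = (-11*(3 - 11) + 274)/(297 + H) = (-11*(-8) + 274)/(297 + H) = (88 + 274)/(297 + H) = 362/(297 + H))
sqrt(N(-433, 141) + 5950*(4 - 1*23)) = sqrt(362/(297 - 433) + 5950*(4 - 1*23)) = sqrt(362/(-136) + 5950*(4 - 23)) = sqrt(362*(-1/136) + 5950*(-19)) = sqrt(-181/68 - 113050) = sqrt(-7687581/68) = 29*I*sqrt(155397)/34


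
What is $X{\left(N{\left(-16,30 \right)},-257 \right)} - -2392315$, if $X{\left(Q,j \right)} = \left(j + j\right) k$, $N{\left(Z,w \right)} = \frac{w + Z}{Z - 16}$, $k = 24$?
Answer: $2379979$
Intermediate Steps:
$N{\left(Z,w \right)} = \frac{Z + w}{-16 + Z}$
$X{\left(Q,j \right)} = 48 j$ ($X{\left(Q,j \right)} = \left(j + j\right) 24 = 2 j 24 = 48 j$)
$X{\left(N{\left(-16,30 \right)},-257 \right)} - -2392315 = 48 \left(-257\right) - -2392315 = -12336 + 2392315 = 2379979$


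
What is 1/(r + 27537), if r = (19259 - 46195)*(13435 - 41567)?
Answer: 1/757791089 ≈ 1.3196e-9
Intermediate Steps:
r = 757763552 (r = -26936*(-28132) = 757763552)
1/(r + 27537) = 1/(757763552 + 27537) = 1/757791089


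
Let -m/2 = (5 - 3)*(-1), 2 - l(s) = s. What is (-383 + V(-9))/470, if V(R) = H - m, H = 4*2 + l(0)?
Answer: -377/470 ≈ -0.80213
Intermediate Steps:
l(s) = 2 - s
m = 4 (m = -2*(5 - 3)*(-1) = -4*(-1) = -2*(-2) = 4)
H = 10 (H = 4*2 + (2 - 1*0) = 8 + (2 + 0) = 8 + 2 = 10)
V(R) = 6 (V(R) = 10 - 1*4 = 10 - 4 = 6)
(-383 + V(-9))/470 = (-383 + 6)/470 = -377*1/470 = -377/470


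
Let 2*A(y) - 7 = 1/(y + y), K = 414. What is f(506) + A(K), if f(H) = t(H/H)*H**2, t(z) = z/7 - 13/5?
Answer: -36463420081/57960 ≈ -6.2911e+5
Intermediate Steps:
t(z) = -13/5 + z/7 (t(z) = z*(1/7) - 13*1/5 = z/7 - 13/5 = -13/5 + z/7)
A(y) = 7/2 + 1/(4*y) (A(y) = 7/2 + 1/(2*(y + y)) = 7/2 + 1/(2*((2*y))) = 7/2 + (1/(2*y))/2 = 7/2 + 1/(4*y))
f(H) = -86*H**2/35 (f(H) = (-13/5 + (H/H)/7)*H**2 = (-13/5 + (1/7)*1)*H**2 = (-13/5 + 1/7)*H**2 = -86*H**2/35)
f(506) + A(K) = -86/35*506**2 + (1/4)*(1 + 14*414)/414 = -86/35*256036 + (1/4)*(1/414)*(1 + 5796) = -22019096/35 + (1/4)*(1/414)*5797 = -22019096/35 + 5797/1656 = -36463420081/57960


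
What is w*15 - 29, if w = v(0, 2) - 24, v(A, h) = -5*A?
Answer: -389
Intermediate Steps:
w = -24 (w = -5*0 - 24 = 0 - 24 = -24)
w*15 - 29 = -24*15 - 29 = -360 - 29 = -389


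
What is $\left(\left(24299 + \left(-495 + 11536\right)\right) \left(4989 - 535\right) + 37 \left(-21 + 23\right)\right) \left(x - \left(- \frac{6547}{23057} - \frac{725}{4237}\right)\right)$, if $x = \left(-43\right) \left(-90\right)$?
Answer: $\frac{59516893475516930596}{97692509} \approx 6.0923 \cdot 10^{11}$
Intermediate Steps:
$x = 3870$
$\left(\left(24299 + \left(-495 + 11536\right)\right) \left(4989 - 535\right) + 37 \left(-21 + 23\right)\right) \left(x - \left(- \frac{6547}{23057} - \frac{725}{4237}\right)\right) = \left(\left(24299 + \left(-495 + 11536\right)\right) \left(4989 - 535\right) + 37 \left(-21 + 23\right)\right) \left(3870 - \left(- \frac{6547}{23057} - \frac{725}{4237}\right)\right) = \left(\left(24299 + 11041\right) 4454 + 37 \cdot 2\right) \left(3870 - - \frac{44455964}{97692509}\right) = \left(35340 \cdot 4454 + 74\right) \left(3870 + \left(\frac{6547}{23057} + \frac{725}{4237}\right)\right) = \left(157404360 + 74\right) \left(3870 + \frac{44455964}{97692509}\right) = 157404434 \cdot \frac{378114465794}{97692509} = \frac{59516893475516930596}{97692509}$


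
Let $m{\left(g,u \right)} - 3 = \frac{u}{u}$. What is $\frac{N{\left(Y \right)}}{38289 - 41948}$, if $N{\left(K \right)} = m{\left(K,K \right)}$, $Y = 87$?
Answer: $- \frac{4}{3659} \approx -0.0010932$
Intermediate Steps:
$m{\left(g,u \right)} = 4$ ($m{\left(g,u \right)} = 3 + \frac{u}{u} = 3 + 1 = 4$)
$N{\left(K \right)} = 4$
$\frac{N{\left(Y \right)}}{38289 - 41948} = \frac{4}{38289 - 41948} = \frac{4}{-3659} = 4 \left(- \frac{1}{3659}\right) = - \frac{4}{3659}$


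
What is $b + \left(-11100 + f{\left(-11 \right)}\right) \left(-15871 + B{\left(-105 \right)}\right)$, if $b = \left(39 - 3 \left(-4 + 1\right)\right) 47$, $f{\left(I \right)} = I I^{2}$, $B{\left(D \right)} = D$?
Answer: $198599912$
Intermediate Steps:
$f{\left(I \right)} = I^{3}$
$b = 2256$ ($b = \left(39 - -9\right) 47 = \left(39 + 9\right) 47 = 48 \cdot 47 = 2256$)
$b + \left(-11100 + f{\left(-11 \right)}\right) \left(-15871 + B{\left(-105 \right)}\right) = 2256 + \left(-11100 + \left(-11\right)^{3}\right) \left(-15871 - 105\right) = 2256 + \left(-11100 - 1331\right) \left(-15976\right) = 2256 - -198597656 = 2256 + 198597656 = 198599912$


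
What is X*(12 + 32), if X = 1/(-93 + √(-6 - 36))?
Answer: -1364/2897 - 44*I*√42/8691 ≈ -0.47083 - 0.03281*I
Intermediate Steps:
X = 1/(-93 + I*√42) (X = 1/(-93 + √(-42)) = 1/(-93 + I*√42) ≈ -0.010701 - 0.00074568*I)
X*(12 + 32) = (-31/2897 - I*√42/8691)*(12 + 32) = (-31/2897 - I*√42/8691)*44 = -1364/2897 - 44*I*√42/8691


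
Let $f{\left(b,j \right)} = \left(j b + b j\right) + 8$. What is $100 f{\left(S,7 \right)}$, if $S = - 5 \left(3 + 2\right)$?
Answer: $-34200$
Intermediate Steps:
$S = -25$ ($S = \left(-5\right) 5 = -25$)
$f{\left(b,j \right)} = 8 + 2 b j$ ($f{\left(b,j \right)} = \left(b j + b j\right) + 8 = 2 b j + 8 = 8 + 2 b j$)
$100 f{\left(S,7 \right)} = 100 \left(8 + 2 \left(-25\right) 7\right) = 100 \left(8 - 350\right) = 100 \left(-342\right) = -34200$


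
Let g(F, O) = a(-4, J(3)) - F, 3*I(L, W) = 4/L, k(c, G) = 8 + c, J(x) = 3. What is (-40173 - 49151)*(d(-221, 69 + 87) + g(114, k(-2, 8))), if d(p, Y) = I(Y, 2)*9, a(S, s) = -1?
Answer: 133450056/13 ≈ 1.0265e+7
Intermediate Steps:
I(L, W) = 4/(3*L) (I(L, W) = (4/L)/3 = 4/(3*L))
g(F, O) = -1 - F
d(p, Y) = 12/Y (d(p, Y) = (4/(3*Y))*9 = 12/Y)
(-40173 - 49151)*(d(-221, 69 + 87) + g(114, k(-2, 8))) = (-40173 - 49151)*(12/(69 + 87) + (-1 - 1*114)) = -89324*(12/156 + (-1 - 114)) = -89324*(12*(1/156) - 115) = -89324*(1/13 - 115) = -89324*(-1494/13) = 133450056/13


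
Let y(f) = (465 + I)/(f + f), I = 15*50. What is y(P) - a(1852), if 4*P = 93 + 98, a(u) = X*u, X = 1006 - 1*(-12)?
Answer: -360096746/191 ≈ -1.8853e+6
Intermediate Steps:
X = 1018 (X = 1006 + 12 = 1018)
I = 750
a(u) = 1018*u
P = 191/4 (P = (93 + 98)/4 = (¼)*191 = 191/4 ≈ 47.750)
y(f) = 1215/(2*f) (y(f) = (465 + 750)/(f + f) = 1215/((2*f)) = 1215*(1/(2*f)) = 1215/(2*f))
y(P) - a(1852) = 1215/(2*(191/4)) - 1018*1852 = (1215/2)*(4/191) - 1*1885336 = 2430/191 - 1885336 = -360096746/191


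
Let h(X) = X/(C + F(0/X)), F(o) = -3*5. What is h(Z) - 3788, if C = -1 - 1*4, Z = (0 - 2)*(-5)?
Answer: -7577/2 ≈ -3788.5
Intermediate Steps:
Z = 10 (Z = -2*(-5) = 10)
C = -5 (C = -1 - 4 = -5)
F(o) = -15
h(X) = -X/20 (h(X) = X/(-5 - 15) = X/(-20) = -X/20)
h(Z) - 3788 = -1/20*10 - 3788 = -½ - 3788 = -7577/2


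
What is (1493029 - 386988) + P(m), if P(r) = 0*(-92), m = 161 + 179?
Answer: 1106041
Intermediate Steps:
m = 340
P(r) = 0
(1493029 - 386988) + P(m) = (1493029 - 386988) + 0 = 1106041 + 0 = 1106041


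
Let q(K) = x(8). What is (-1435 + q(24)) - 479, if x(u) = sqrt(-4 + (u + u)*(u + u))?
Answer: -1914 + 6*sqrt(7) ≈ -1898.1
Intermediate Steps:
x(u) = sqrt(-4 + 4*u**2) (x(u) = sqrt(-4 + (2*u)*(2*u)) = sqrt(-4 + 4*u**2))
q(K) = 6*sqrt(7) (q(K) = 2*sqrt(-1 + 8**2) = 2*sqrt(-1 + 64) = 2*sqrt(63) = 2*(3*sqrt(7)) = 6*sqrt(7))
(-1435 + q(24)) - 479 = (-1435 + 6*sqrt(7)) - 479 = -1914 + 6*sqrt(7)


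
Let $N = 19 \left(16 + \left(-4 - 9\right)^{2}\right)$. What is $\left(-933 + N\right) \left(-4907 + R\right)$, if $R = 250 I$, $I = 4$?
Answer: $-10087874$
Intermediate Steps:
$N = 3515$ ($N = 19 \left(16 + \left(-4 - 9\right)^{2}\right) = 19 \left(16 + \left(-13\right)^{2}\right) = 19 \left(16 + 169\right) = 19 \cdot 185 = 3515$)
$R = 1000$ ($R = 250 \cdot 4 = 1000$)
$\left(-933 + N\right) \left(-4907 + R\right) = \left(-933 + 3515\right) \left(-4907 + 1000\right) = 2582 \left(-3907\right) = -10087874$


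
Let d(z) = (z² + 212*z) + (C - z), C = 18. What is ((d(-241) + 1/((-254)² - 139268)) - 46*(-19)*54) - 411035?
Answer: -26655890433/74752 ≈ -3.5659e+5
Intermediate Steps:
d(z) = 18 + z² + 211*z (d(z) = (z² + 212*z) + (18 - z) = 18 + z² + 211*z)
((d(-241) + 1/((-254)² - 139268)) - 46*(-19)*54) - 411035 = (((18 + (-241)² + 211*(-241)) + 1/((-254)² - 139268)) - 46*(-19)*54) - 411035 = (((18 + 58081 - 50851) + 1/(64516 - 139268)) + 874*54) - 411035 = ((7248 + 1/(-74752)) + 47196) - 411035 = ((7248 - 1/74752) + 47196) - 411035 = (541802495/74752 + 47196) - 411035 = 4069797887/74752 - 411035 = -26655890433/74752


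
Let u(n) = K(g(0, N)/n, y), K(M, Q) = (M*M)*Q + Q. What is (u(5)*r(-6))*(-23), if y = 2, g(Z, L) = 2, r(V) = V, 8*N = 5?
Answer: 8004/25 ≈ 320.16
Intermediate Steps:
N = 5/8 (N = (⅛)*5 = 5/8 ≈ 0.62500)
K(M, Q) = Q + Q*M² (K(M, Q) = M²*Q + Q = Q*M² + Q = Q + Q*M²)
u(n) = 2 + 8/n² (u(n) = 2*(1 + (2/n)²) = 2*(1 + 4/n²) = 2 + 8/n²)
(u(5)*r(-6))*(-23) = ((2 + 8/5²)*(-6))*(-23) = ((2 + 8*(1/25))*(-6))*(-23) = ((2 + 8/25)*(-6))*(-23) = ((58/25)*(-6))*(-23) = -348/25*(-23) = 8004/25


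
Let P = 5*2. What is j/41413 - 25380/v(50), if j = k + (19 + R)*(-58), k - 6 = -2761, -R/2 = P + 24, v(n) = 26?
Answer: -525529839/538369 ≈ -976.15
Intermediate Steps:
P = 10
R = -68 (R = -2*(10 + 24) = -2*34 = -68)
k = -2755 (k = 6 - 2761 = -2755)
j = 87 (j = -2755 + (19 - 68)*(-58) = -2755 - 49*(-58) = -2755 + 2842 = 87)
j/41413 - 25380/v(50) = 87/41413 - 25380/26 = 87*(1/41413) - 25380*1/26 = 87/41413 - 12690/13 = -525529839/538369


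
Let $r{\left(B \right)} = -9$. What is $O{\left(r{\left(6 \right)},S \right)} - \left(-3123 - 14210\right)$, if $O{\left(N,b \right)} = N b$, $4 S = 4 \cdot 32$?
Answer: $17045$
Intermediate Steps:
$S = 32$ ($S = \frac{4 \cdot 32}{4} = \frac{1}{4} \cdot 128 = 32$)
$O{\left(r{\left(6 \right)},S \right)} - \left(-3123 - 14210\right) = \left(-9\right) 32 - \left(-3123 - 14210\right) = -288 - -17333 = -288 + 17333 = 17045$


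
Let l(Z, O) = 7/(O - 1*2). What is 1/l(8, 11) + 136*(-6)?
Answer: -5703/7 ≈ -814.71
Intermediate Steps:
l(Z, O) = 7/(-2 + O) (l(Z, O) = 7/(O - 2) = 7/(-2 + O))
1/l(8, 11) + 136*(-6) = 1/(7/(-2 + 11)) + 136*(-6) = 1/(7/9) - 816 = 9/7 - 816 = -5703/7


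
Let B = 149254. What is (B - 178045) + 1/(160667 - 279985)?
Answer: -3435284539/119318 ≈ -28791.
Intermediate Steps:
(B - 178045) + 1/(160667 - 279985) = (149254 - 178045) + 1/(160667 - 279985) = -28791 + 1/(-119318) = -28791 - 1/119318 = -3435284539/119318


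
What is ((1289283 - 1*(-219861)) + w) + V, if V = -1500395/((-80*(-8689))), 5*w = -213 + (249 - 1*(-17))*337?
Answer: 1061467454181/695120 ≈ 1.5270e+6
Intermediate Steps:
w = 89429/5 (w = (-213 + (249 - 1*(-17))*337)/5 = (-213 + (249 + 17)*337)/5 = (-213 + 266*337)/5 = (-213 + 89642)/5 = (⅕)*89429 = 89429/5 ≈ 17886.)
V = -300079/139024 (V = -1500395/695120 = -1500395*1/695120 = -300079/139024 ≈ -2.1585)
((1289283 - 1*(-219861)) + w) + V = ((1289283 - 1*(-219861)) + 89429/5) - 300079/139024 = ((1289283 + 219861) + 89429/5) - 300079/139024 = (1509144 + 89429/5) - 300079/139024 = 7635149/5 - 300079/139024 = 1061467454181/695120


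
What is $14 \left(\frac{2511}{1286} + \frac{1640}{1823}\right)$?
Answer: $\frac{46806151}{1172189} \approx 39.931$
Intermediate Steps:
$14 \left(\frac{2511}{1286} + \frac{1640}{1823}\right) = 14 \cdot \frac{6686593}{2344378} = \frac{46806151}{1172189}$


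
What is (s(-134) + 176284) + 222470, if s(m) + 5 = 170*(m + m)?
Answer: 353189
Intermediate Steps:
s(m) = -5 + 340*m (s(m) = -5 + 170*(m + m) = -5 + 170*(2*m) = -5 + 340*m)
(s(-134) + 176284) + 222470 = ((-5 + 340*(-134)) + 176284) + 222470 = ((-5 - 45560) + 176284) + 222470 = (-45565 + 176284) + 222470 = 130719 + 222470 = 353189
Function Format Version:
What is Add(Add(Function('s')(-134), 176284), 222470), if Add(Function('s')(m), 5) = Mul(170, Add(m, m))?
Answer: 353189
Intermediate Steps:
Function('s')(m) = Add(-5, Mul(340, m)) (Function('s')(m) = Add(-5, Mul(170, Add(m, m))) = Add(-5, Mul(170, Mul(2, m))) = Add(-5, Mul(340, m)))
Add(Add(Function('s')(-134), 176284), 222470) = Add(Add(Add(-5, Mul(340, -134)), 176284), 222470) = Add(Add(Add(-5, -45560), 176284), 222470) = Add(Add(-45565, 176284), 222470) = Add(130719, 222470) = 353189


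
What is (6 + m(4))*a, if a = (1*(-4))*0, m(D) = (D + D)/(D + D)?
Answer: 0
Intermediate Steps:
m(D) = 1 (m(D) = (2*D)/((2*D)) = (2*D)*(1/(2*D)) = 1)
a = 0 (a = -4*0 = 0)
(6 + m(4))*a = (6 + 1)*0 = 7*0 = 0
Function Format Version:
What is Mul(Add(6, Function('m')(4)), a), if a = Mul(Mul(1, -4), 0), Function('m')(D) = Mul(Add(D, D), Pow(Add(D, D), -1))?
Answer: 0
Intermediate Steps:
Function('m')(D) = 1 (Function('m')(D) = Mul(Mul(2, D), Pow(Mul(2, D), -1)) = Mul(Mul(2, D), Mul(Rational(1, 2), Pow(D, -1))) = 1)
a = 0 (a = Mul(-4, 0) = 0)
Mul(Add(6, Function('m')(4)), a) = Mul(Add(6, 1), 0) = Mul(7, 0) = 0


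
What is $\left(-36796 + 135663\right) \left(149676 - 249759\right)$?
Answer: $-9894905961$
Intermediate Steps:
$\left(-36796 + 135663\right) \left(149676 - 249759\right) = 98867 \left(-100083\right) = -9894905961$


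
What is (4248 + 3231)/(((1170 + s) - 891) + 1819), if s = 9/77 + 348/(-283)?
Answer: 162974889/45693269 ≈ 3.5667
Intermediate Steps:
s = -24249/21791 (s = 9*(1/77) + 348*(-1/283) = 9/77 - 348/283 = -24249/21791 ≈ -1.1128)
(4248 + 3231)/(((1170 + s) - 891) + 1819) = (4248 + 3231)/(((1170 - 24249/21791) - 891) + 1819) = 7479/((25471221/21791 - 891) + 1819) = 7479/(6055440/21791 + 1819) = 7479/(45693269/21791) = 7479*(21791/45693269) = 162974889/45693269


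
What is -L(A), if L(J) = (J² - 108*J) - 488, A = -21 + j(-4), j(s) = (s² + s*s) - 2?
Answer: 1379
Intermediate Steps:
j(s) = -2 + 2*s² (j(s) = (s² + s²) - 2 = 2*s² - 2 = -2 + 2*s²)
A = 9 (A = -21 + (-2 + 2*(-4)²) = -21 + (-2 + 2*16) = -21 + (-2 + 32) = -21 + 30 = 9)
L(J) = -488 + J² - 108*J
-L(A) = -(-488 + 9² - 108*9) = -(-488 + 81 - 972) = -1*(-1379) = 1379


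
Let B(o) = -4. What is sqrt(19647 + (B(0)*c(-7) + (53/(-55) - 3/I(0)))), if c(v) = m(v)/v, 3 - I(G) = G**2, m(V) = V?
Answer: sqrt(59414135)/55 ≈ 140.15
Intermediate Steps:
I(G) = 3 - G**2
c(v) = 1 (c(v) = v/v = 1)
sqrt(19647 + (B(0)*c(-7) + (53/(-55) - 3/I(0)))) = sqrt(19647 + (-4*1 + (53/(-55) - 3/(3 - 1*0**2)))) = sqrt(19647 + (-4 + (53*(-1/55) - 3/(3 - 1*0)))) = sqrt(19647 + (-4 + (-53/55 - 3/(3 + 0)))) = sqrt(19647 + (-4 + (-53/55 - 3/3))) = sqrt(19647 + (-4 + (-53/55 - 3*1/3))) = sqrt(19647 + (-4 + (-53/55 - 1))) = sqrt(19647 + (-4 - 108/55)) = sqrt(19647 - 328/55) = sqrt(1080257/55) = sqrt(59414135)/55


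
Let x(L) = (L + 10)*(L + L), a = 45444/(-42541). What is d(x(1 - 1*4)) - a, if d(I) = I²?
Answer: 75087768/42541 ≈ 1765.1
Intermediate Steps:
a = -45444/42541 (a = 45444*(-1/42541) = -45444/42541 ≈ -1.0682)
x(L) = 2*L*(10 + L) (x(L) = (10 + L)*(2*L) = 2*L*(10 + L))
d(x(1 - 1*4)) - a = (2*(1 - 1*4)*(10 + (1 - 1*4)))² - 1*(-45444/42541) = (2*(1 - 4)*(10 + (1 - 4)))² + 45444/42541 = (2*(-3)*(10 - 3))² + 45444/42541 = (2*(-3)*7)² + 45444/42541 = (-42)² + 45444/42541 = 1764 + 45444/42541 = 75087768/42541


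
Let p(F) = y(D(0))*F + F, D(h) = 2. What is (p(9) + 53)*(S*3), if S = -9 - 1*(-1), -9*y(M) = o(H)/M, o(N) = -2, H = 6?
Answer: -1512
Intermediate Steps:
y(M) = 2/(9*M) (y(M) = -(-2)/(9*M) = 2/(9*M))
S = -8 (S = -9 + 1 = -8)
p(F) = 10*F/9 (p(F) = ((2/9)/2)*F + F = ((2/9)*(½))*F + F = F/9 + F = 10*F/9)
(p(9) + 53)*(S*3) = ((10/9)*9 + 53)*(-8*3) = (10 + 53)*(-24) = 63*(-24) = -1512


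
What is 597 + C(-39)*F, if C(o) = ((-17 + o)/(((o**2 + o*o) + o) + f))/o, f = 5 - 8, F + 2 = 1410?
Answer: 8740981/14625 ≈ 597.67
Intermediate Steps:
F = 1408 (F = -2 + 1410 = 1408)
f = -3
C(o) = (-17 + o)/(o*(-3 + o + 2*o**2)) (C(o) = ((-17 + o)/(((o**2 + o*o) + o) - 3))/o = ((-17 + o)/(((o**2 + o**2) + o) - 3))/o = ((-17 + o)/((2*o**2 + o) - 3))/o = ((-17 + o)/((o + 2*o**2) - 3))/o = ((-17 + o)/(-3 + o + 2*o**2))/o = (-17 + o)/(o*(-3 + o + 2*o**2)))
597 + C(-39)*F = 597 + ((-17 - 39)/((-39)*(-3 - 39 + 2*(-39)**2)))*1408 = 597 - 1/39*(-56)/(-3 - 39 + 2*1521)*1408 = 597 - 1/39*(-56)/(-3 - 39 + 3042)*1408 = 597 - 1/39*(-56)/3000*1408 = 597 - 1/39*1/3000*(-56)*1408 = 597 + (7/14625)*1408 = 597 + 9856/14625 = 8740981/14625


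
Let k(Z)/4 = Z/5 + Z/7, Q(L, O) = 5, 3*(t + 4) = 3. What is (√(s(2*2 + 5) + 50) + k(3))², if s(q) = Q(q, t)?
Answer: 88111/1225 + 288*√55/35 ≈ 132.95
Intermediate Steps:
t = -3 (t = -4 + (⅓)*3 = -4 + 1 = -3)
k(Z) = 48*Z/35 (k(Z) = 4*(Z/5 + Z/7) = 4*(12*Z/35) = 48*Z/35)
s(q) = 5
(√(s(2*2 + 5) + 50) + k(3))² = (√(5 + 50) + (48/35)*3)² = (√55 + 144/35)² = (144/35 + √55)²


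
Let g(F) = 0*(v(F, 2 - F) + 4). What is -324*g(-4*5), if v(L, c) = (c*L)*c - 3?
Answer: 0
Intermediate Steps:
v(L, c) = -3 + L*c² (v(L, c) = (L*c)*c - 3 = L*c² - 3 = -3 + L*c²)
g(F) = 0 (g(F) = 0*((-3 + F*(2 - F)²) + 4) = 0*(1 + F*(2 - F)²) = 0)
-324*g(-4*5) = -324*0 = 0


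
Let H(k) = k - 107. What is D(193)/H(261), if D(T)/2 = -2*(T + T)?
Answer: -772/77 ≈ -10.026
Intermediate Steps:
H(k) = -107 + k
D(T) = -8*T (D(T) = 2*(-2*(T + T)) = 2*(-4*T) = -8*T)
D(193)/H(261) = (-8*193)/(-107 + 261) = -1544/154 = -1544*1/154 = -772/77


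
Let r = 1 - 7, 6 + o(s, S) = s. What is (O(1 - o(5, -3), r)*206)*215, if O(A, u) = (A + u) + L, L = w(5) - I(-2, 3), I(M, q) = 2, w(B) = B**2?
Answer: 841510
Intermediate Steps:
o(s, S) = -6 + s
r = -6
L = 23 (L = 5**2 - 1*2 = 25 - 2 = 23)
O(A, u) = 23 + A + u (O(A, u) = (A + u) + 23 = 23 + A + u)
(O(1 - o(5, -3), r)*206)*215 = ((23 + (1 - (-6 + 5)) - 6)*206)*215 = ((23 + (1 - 1*(-1)) - 6)*206)*215 = ((23 + (1 + 1) - 6)*206)*215 = ((23 + 2 - 6)*206)*215 = (19*206)*215 = 3914*215 = 841510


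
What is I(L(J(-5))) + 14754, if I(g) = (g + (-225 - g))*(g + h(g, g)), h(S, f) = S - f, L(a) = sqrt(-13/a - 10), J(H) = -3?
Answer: 14754 - 75*I*sqrt(51) ≈ 14754.0 - 535.61*I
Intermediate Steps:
L(a) = sqrt(-10 - 13/a)
I(g) = -225*g (I(g) = (g + (-225 - g))*(g + (g - g)) = -225*(g + 0) = -225*g)
I(L(J(-5))) + 14754 = -225*sqrt(-10 - 13/(-3)) + 14754 = -225*sqrt(-10 - 13*(-1/3)) + 14754 = -225*sqrt(-10 + 13/3) + 14754 = -75*I*sqrt(51) + 14754 = 14754 - 75*I*sqrt(51)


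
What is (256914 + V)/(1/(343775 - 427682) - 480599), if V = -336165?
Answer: 6649713657/40325620294 ≈ 0.16490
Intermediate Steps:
(256914 + V)/(1/(343775 - 427682) - 480599) = (256914 - 336165)/(1/(343775 - 427682) - 480599) = -79251/(1/(-83907) - 480599) = -79251/(-1/83907 - 480599) = -79251/(-40325620294/83907) = -79251*(-83907/40325620294) = 6649713657/40325620294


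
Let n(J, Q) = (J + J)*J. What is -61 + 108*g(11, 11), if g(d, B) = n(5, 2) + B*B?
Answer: 18407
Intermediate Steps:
n(J, Q) = 2*J**2 (n(J, Q) = (2*J)*J = 2*J**2)
g(d, B) = 50 + B**2 (g(d, B) = 2*5**2 + B*B = 2*25 + B**2 = 50 + B**2)
-61 + 108*g(11, 11) = -61 + 108*(50 + 11**2) = -61 + 108*(50 + 121) = -61 + 108*171 = -61 + 18468 = 18407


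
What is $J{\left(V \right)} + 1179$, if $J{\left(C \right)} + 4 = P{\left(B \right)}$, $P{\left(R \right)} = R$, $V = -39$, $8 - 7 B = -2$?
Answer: $\frac{8235}{7} \approx 1176.4$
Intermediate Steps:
$B = \frac{10}{7}$ ($B = \frac{8}{7} - - \frac{2}{7} = \frac{8}{7} + \frac{2}{7} = \frac{10}{7} \approx 1.4286$)
$J{\left(C \right)} = - \frac{18}{7}$ ($J{\left(C \right)} = -4 + \frac{10}{7} = - \frac{18}{7}$)
$J{\left(V \right)} + 1179 = - \frac{18}{7} + 1179 = \frac{8235}{7}$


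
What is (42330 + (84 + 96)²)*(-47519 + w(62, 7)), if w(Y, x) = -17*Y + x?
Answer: -3629337180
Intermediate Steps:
w(Y, x) = x - 17*Y
(42330 + (84 + 96)²)*(-47519 + w(62, 7)) = (42330 + (84 + 96)²)*(-47519 + (7 - 17*62)) = (42330 + 180²)*(-47519 + (7 - 1054)) = (42330 + 32400)*(-47519 - 1047) = 74730*(-48566) = -3629337180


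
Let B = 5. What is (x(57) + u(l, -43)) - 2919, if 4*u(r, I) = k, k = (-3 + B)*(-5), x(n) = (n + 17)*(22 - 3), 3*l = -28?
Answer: -3031/2 ≈ -1515.5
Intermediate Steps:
l = -28/3 (l = (⅓)*(-28) = -28/3 ≈ -9.3333)
x(n) = 323 + 19*n (x(n) = (17 + n)*19 = 323 + 19*n)
k = -10 (k = (-3 + 5)*(-5) = 2*(-5) = -10)
u(r, I) = -5/2 (u(r, I) = (¼)*(-10) = -5/2)
(x(57) + u(l, -43)) - 2919 = ((323 + 19*57) - 5/2) - 2919 = ((323 + 1083) - 5/2) - 2919 = (1406 - 5/2) - 2919 = 2807/2 - 2919 = -3031/2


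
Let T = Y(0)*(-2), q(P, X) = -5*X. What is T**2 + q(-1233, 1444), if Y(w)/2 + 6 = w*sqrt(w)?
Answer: -6644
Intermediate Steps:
Y(w) = -12 + 2*w**(3/2) (Y(w) = -12 + 2*(w*sqrt(w)) = -12 + 2*w**(3/2))
T = 24 (T = (-12 + 2*0**(3/2))*(-2) = (-12 + 2*0)*(-2) = (-12 + 0)*(-2) = -12*(-2) = 24)
T**2 + q(-1233, 1444) = 24**2 - 5*1444 = 576 - 7220 = -6644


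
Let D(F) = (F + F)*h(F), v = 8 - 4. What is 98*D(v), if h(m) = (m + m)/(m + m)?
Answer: 784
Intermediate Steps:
v = 4
h(m) = 1 (h(m) = (2*m)/((2*m)) = (2*m)*(1/(2*m)) = 1)
D(F) = 2*F (D(F) = (F + F)*1 = (2*F)*1 = 2*F)
98*D(v) = 98*(2*4) = 98*8 = 784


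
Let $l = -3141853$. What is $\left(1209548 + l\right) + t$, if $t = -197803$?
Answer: $-2130108$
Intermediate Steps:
$\left(1209548 + l\right) + t = \left(1209548 - 3141853\right) - 197803 = -1932305 - 197803 = -2130108$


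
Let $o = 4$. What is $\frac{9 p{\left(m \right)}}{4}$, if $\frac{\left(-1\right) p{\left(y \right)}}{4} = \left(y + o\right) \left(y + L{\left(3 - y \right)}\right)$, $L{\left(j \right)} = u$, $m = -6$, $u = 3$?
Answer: $-54$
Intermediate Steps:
$L{\left(j \right)} = 3$
$p{\left(y \right)} = - 4 \left(3 + y\right) \left(4 + y\right)$ ($p{\left(y \right)} = - 4 \left(y + 4\right) \left(y + 3\right) = - 4 \left(4 + y\right) \left(3 + y\right) = - 4 \left(3 + y\right) \left(4 + y\right)$)
$\frac{9 p{\left(m \right)}}{4} = \frac{9 \left(-48 - -168 - 4 \left(-6\right)^{2}\right)}{4} = 9 \left(-48 + 168 - 144\right) \frac{1}{4} = 9 \left(-24\right) \frac{1}{4} = \left(-216\right) \frac{1}{4} = -54$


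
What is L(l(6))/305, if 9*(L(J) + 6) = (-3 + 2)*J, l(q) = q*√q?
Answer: -6/305 - 2*√6/915 ≈ -0.025026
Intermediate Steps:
l(q) = q^(3/2)
L(J) = -6 - J/9 (L(J) = -6 + ((-3 + 2)*J)/9 = -6 + (-J)/9 = -6 - J/9)
L(l(6))/305 = (-6 - 2*√6/3)/305 = (-6 - 2*√6/3)*(1/305) = -6/305 - 2*√6/915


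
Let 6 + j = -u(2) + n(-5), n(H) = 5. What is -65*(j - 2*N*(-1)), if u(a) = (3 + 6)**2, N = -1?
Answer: 5460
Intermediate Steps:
u(a) = 81 (u(a) = 9**2 = 81)
j = -82 (j = -6 + (-1*81 + 5) = -6 + (-81 + 5) = -6 - 76 = -82)
-65*(j - 2*N*(-1)) = -65*(-82 - 2*(-1)*(-1)) = -65*(-82 + 2*(-1)) = -65*(-82 - 2) = -65*(-84) = 5460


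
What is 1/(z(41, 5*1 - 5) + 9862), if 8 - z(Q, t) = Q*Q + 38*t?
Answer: 1/8189 ≈ 0.00012212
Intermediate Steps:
z(Q, t) = 8 - Q² - 38*t (z(Q, t) = 8 - (Q*Q + 38*t) = 8 - (Q² + 38*t) = 8 + (-Q² - 38*t) = 8 - Q² - 38*t)
1/(z(41, 5*1 - 5) + 9862) = 1/((8 - 1*41² - 38*(5*1 - 5)) + 9862) = 1/((8 - 1*1681 - 38*(5 - 5)) + 9862) = 1/((8 - 1681 - 38*0) + 9862) = 1/((8 - 1681 + 0) + 9862) = 1/(-1673 + 9862) = 1/8189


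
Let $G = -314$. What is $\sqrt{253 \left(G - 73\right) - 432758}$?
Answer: $i \sqrt{530669} \approx 728.47 i$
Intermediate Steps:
$\sqrt{253 \left(G - 73\right) - 432758} = \sqrt{253 \left(-314 - 73\right) - 432758} = \sqrt{253 \left(-387\right) - 432758} = \sqrt{-97911 - 432758} = \sqrt{-530669} = i \sqrt{530669}$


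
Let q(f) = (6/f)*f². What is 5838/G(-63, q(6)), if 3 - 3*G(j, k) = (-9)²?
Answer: -2919/13 ≈ -224.54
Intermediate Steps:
q(f) = 6*f
G(j, k) = -26 (G(j, k) = 1 - ⅓*(-9)² = 1 - ⅓*81 = 1 - 27 = -26)
5838/G(-63, q(6)) = 5838/(-26) = 5838*(-1/26) = -2919/13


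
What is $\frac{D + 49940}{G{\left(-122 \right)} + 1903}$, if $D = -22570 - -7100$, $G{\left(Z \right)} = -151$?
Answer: $\frac{5745}{292} \approx 19.675$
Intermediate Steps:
$D = -15470$ ($D = -22570 + 7100 = -15470$)
$\frac{D + 49940}{G{\left(-122 \right)} + 1903} = \frac{-15470 + 49940}{-151 + 1903} = \frac{34470}{1752} = 34470 \cdot \frac{1}{1752} = \frac{5745}{292}$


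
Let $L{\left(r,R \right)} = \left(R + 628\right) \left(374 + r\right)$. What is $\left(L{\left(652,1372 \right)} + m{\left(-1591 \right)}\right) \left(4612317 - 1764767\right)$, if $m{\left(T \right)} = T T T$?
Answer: $-11462004022976050$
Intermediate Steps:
$m{\left(T \right)} = T^{3}$ ($m{\left(T \right)} = T T^{2} = T^{3}$)
$L{\left(r,R \right)} = \left(374 + r\right) \left(628 + R\right)$ ($L{\left(r,R \right)} = \left(628 + R\right) \left(374 + r\right) = \left(374 + r\right) \left(628 + R\right)$)
$\left(L{\left(652,1372 \right)} + m{\left(-1591 \right)}\right) \left(4612317 - 1764767\right) = \left(\left(234872 + 374 \cdot 1372 + 628 \cdot 652 + 1372 \cdot 652\right) + \left(-1591\right)^{3}\right) \left(4612317 - 1764767\right) = \left(\left(234872 + 513128 + 409456 + 894544\right) - 4027268071\right) 2847550 = \left(2052000 - 4027268071\right) 2847550 = \left(-4025216071\right) 2847550 = -11462004022976050$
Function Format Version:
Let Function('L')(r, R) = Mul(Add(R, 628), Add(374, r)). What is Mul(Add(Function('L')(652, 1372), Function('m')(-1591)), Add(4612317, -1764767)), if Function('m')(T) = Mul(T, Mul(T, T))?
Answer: -11462004022976050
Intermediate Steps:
Function('m')(T) = Pow(T, 3) (Function('m')(T) = Mul(T, Pow(T, 2)) = Pow(T, 3))
Function('L')(r, R) = Mul(Add(374, r), Add(628, R)) (Function('L')(r, R) = Mul(Add(628, R), Add(374, r)) = Mul(Add(374, r), Add(628, R)))
Mul(Add(Function('L')(652, 1372), Function('m')(-1591)), Add(4612317, -1764767)) = Mul(Add(Add(234872, Mul(374, 1372), Mul(628, 652), Mul(1372, 652)), Pow(-1591, 3)), Add(4612317, -1764767)) = Mul(Add(Add(234872, 513128, 409456, 894544), -4027268071), 2847550) = Mul(Add(2052000, -4027268071), 2847550) = Mul(-4025216071, 2847550) = -11462004022976050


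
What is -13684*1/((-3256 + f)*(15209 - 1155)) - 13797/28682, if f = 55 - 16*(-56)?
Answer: -223277009051/464569094270 ≈ -0.48061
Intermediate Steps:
f = 951 (f = 55 + 896 = 951)
-13684*1/((-3256 + f)*(15209 - 1155)) - 13797/28682 = -13684*1/((-3256 + 951)*(15209 - 1155)) - 13797/28682 = -13684/((-2305*14054)) - 13797*1/28682 = -13684/(-32394470) - 13797/28682 = -13684*(-1/32394470) - 13797/28682 = 6842/16197235 - 13797/28682 = -223277009051/464569094270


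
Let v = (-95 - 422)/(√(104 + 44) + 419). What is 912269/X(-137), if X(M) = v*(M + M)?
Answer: 382240711/141658 + 912269*√37/70829 ≈ 2776.7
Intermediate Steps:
v = -517/(419 + 2*√37) (v = -517/(√148 + 419) = -517/(2*√37 + 419) = -517/(419 + 2*√37) ≈ -1.1991)
X(M) = 2*M*(-216623/175413 + 1034*√37/175413) (X(M) = (-216623/175413 + 1034*√37/175413)*(M + M) = (-216623/175413 + 1034*√37/175413)*(2*M) = 2*M*(-216623/175413 + 1034*√37/175413))
912269/X(-137) = 912269/(((1034/175413)*(-137)*(-419 + 2*√37))) = 912269/(59354702/175413 - 283316*√37/175413)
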